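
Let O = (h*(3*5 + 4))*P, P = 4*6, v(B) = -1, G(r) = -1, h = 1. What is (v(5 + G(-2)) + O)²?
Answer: 207025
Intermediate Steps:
P = 24
O = 456 (O = (1*(3*5 + 4))*24 = (1*(15 + 4))*24 = (1*19)*24 = 19*24 = 456)
(v(5 + G(-2)) + O)² = (-1 + 456)² = 455² = 207025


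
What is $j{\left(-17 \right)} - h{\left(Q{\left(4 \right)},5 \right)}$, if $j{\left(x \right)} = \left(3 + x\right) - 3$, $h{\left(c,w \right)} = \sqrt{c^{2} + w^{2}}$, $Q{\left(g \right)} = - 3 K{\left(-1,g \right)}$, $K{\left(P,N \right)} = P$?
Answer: $-17 - \sqrt{34} \approx -22.831$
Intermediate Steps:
$Q{\left(g \right)} = 3$ ($Q{\left(g \right)} = \left(-3\right) \left(-1\right) = 3$)
$j{\left(x \right)} = x$
$j{\left(-17 \right)} - h{\left(Q{\left(4 \right)},5 \right)} = -17 - \sqrt{3^{2} + 5^{2}} = -17 - \sqrt{9 + 25} = -17 - \sqrt{34}$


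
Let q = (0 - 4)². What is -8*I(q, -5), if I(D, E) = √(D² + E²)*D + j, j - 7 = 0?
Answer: -56 - 128*√281 ≈ -2201.7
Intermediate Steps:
j = 7 (j = 7 + 0 = 7)
q = 16 (q = (-4)² = 16)
I(D, E) = 7 + D*√(D² + E²) (I(D, E) = √(D² + E²)*D + 7 = D*√(D² + E²) + 7 = 7 + D*√(D² + E²))
-8*I(q, -5) = -8*(7 + 16*√(16² + (-5)²)) = -8*(7 + 16*√(256 + 25)) = -8*(7 + 16*√281) = -56 - 128*√281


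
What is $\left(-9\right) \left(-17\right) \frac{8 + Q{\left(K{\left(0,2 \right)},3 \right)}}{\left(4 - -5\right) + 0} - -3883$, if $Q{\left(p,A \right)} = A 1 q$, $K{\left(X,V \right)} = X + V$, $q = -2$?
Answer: $3917$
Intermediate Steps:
$K{\left(X,V \right)} = V + X$
$Q{\left(p,A \right)} = - 2 A$ ($Q{\left(p,A \right)} = A 1 \left(-2\right) = A \left(-2\right) = - 2 A$)
$\left(-9\right) \left(-17\right) \frac{8 + Q{\left(K{\left(0,2 \right)},3 \right)}}{\left(4 - -5\right) + 0} - -3883 = \left(-9\right) \left(-17\right) \frac{8 - 6}{\left(4 - -5\right) + 0} - -3883 = 153 \frac{8 - 6}{\left(4 + 5\right) + 0} + 3883 = 153 \frac{2}{9 + 0} + 3883 = 153 \cdot \frac{2}{9} + 3883 = 34 + 3883 = 3917$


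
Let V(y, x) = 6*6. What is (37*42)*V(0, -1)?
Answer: 55944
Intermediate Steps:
V(y, x) = 36
(37*42)*V(0, -1) = (37*42)*36 = 1554*36 = 55944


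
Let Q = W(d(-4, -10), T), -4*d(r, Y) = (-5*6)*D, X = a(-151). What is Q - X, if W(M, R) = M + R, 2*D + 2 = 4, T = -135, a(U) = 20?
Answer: -295/2 ≈ -147.50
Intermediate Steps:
D = 1 (D = -1 + (1/2)*4 = -1 + 2 = 1)
X = 20
d(r, Y) = 15/2 (d(r, Y) = -(-5*6)/4 = -(-15)/2 = -1/4*(-30) = 15/2)
Q = -255/2 (Q = 15/2 - 135 = -255/2 ≈ -127.50)
Q - X = -255/2 - 1*20 = -255/2 - 20 = -295/2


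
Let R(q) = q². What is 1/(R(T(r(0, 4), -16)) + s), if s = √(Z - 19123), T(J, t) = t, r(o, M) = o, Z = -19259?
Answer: 128/51959 - I*√38382/103918 ≈ 0.0024635 - 0.0018853*I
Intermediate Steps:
s = I*√38382 (s = √(-19259 - 19123) = √(-38382) = I*√38382 ≈ 195.91*I)
1/(R(T(r(0, 4), -16)) + s) = 1/((-16)² + I*√38382) = 1/(256 + I*√38382)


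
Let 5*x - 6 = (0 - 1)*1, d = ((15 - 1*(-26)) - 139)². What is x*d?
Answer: 9604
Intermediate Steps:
d = 9604 (d = ((15 + 26) - 139)² = (41 - 139)² = (-98)² = 9604)
x = 1 (x = 6/5 + ((0 - 1)*1)/5 = 6/5 + (-1*1)/5 = 6/5 + (⅕)*(-1) = 6/5 - ⅕ = 1)
x*d = 1*9604 = 9604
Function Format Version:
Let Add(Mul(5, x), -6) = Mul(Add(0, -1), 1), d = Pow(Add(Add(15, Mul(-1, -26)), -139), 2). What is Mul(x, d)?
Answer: 9604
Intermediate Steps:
d = 9604 (d = Pow(Add(Add(15, 26), -139), 2) = Pow(Add(41, -139), 2) = Pow(-98, 2) = 9604)
x = 1 (x = Add(Rational(6, 5), Mul(Rational(1, 5), Mul(Add(0, -1), 1))) = Add(Rational(6, 5), Mul(Rational(1, 5), Mul(-1, 1))) = Add(Rational(6, 5), Mul(Rational(1, 5), -1)) = Add(Rational(6, 5), Rational(-1, 5)) = 1)
Mul(x, d) = Mul(1, 9604) = 9604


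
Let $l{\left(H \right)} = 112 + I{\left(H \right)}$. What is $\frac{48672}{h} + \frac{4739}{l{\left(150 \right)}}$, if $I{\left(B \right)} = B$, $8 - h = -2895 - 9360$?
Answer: $\frac{70866421}{3212906} \approx 22.057$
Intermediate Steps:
$h = 12263$ ($h = 8 - \left(-2895 - 9360\right) = 8 - -12255 = 8 + 12255 = 12263$)
$l{\left(H \right)} = 112 + H$
$\frac{48672}{h} + \frac{4739}{l{\left(150 \right)}} = \frac{48672}{12263} + \frac{4739}{112 + 150} = 48672 \cdot \frac{1}{12263} + \frac{4739}{262} = \frac{48672}{12263} + 4739 \cdot \frac{1}{262} = \frac{48672}{12263} + \frac{4739}{262} = \frac{70866421}{3212906}$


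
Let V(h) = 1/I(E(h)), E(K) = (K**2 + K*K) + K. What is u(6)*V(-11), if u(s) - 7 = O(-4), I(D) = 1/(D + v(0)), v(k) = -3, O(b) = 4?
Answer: 2508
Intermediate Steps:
E(K) = K + 2*K**2 (E(K) = (K**2 + K**2) + K = 2*K**2 + K = K + 2*K**2)
I(D) = 1/(-3 + D) (I(D) = 1/(D - 3) = 1/(-3 + D))
u(s) = 11 (u(s) = 7 + 4 = 11)
V(h) = -3 + h*(1 + 2*h) (V(h) = 1/(1/(-3 + h*(1 + 2*h))) = -3 + h*(1 + 2*h))
u(6)*V(-11) = 11*(-3 - 11*(1 + 2*(-11))) = 11*(-3 - 11*(1 - 22)) = 11*(-3 - 11*(-21)) = 11*(-3 + 231) = 11*228 = 2508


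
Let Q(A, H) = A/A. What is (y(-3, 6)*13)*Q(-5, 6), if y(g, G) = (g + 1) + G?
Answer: 52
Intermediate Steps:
Q(A, H) = 1
y(g, G) = 1 + G + g (y(g, G) = (1 + g) + G = 1 + G + g)
(y(-3, 6)*13)*Q(-5, 6) = ((1 + 6 - 3)*13)*1 = (4*13)*1 = 52*1 = 52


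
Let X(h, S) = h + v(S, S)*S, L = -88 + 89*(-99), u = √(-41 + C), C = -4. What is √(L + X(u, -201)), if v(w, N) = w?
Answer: √(31502 + 3*I*√5) ≈ 177.49 + 0.019*I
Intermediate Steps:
u = 3*I*√5 (u = √(-41 - 4) = √(-45) = 3*I*√5 ≈ 6.7082*I)
L = -8899 (L = -88 - 8811 = -8899)
X(h, S) = h + S² (X(h, S) = h + S*S = h + S²)
√(L + X(u, -201)) = √(-8899 + (3*I*√5 + (-201)²)) = √(-8899 + (3*I*√5 + 40401)) = √(-8899 + (40401 + 3*I*√5)) = √(31502 + 3*I*√5)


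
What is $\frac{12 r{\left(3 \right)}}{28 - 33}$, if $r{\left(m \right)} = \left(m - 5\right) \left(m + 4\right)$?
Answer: $\frac{168}{5} \approx 33.6$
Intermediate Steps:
$r{\left(m \right)} = \left(-5 + m\right) \left(4 + m\right)$
$\frac{12 r{\left(3 \right)}}{28 - 33} = \frac{12 \left(-20 + 3^{2} - 3\right)}{28 - 33} = \frac{12 \left(-20 + 9 - 3\right)}{-5} = 12 \left(-14\right) \left(- \frac{1}{5}\right) = \left(-168\right) \left(- \frac{1}{5}\right) = \frac{168}{5}$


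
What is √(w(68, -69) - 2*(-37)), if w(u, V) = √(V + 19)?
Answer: √(74 + 5*I*√2) ≈ 8.6121 + 0.41053*I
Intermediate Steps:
w(u, V) = √(19 + V)
√(w(68, -69) - 2*(-37)) = √(√(19 - 69) - 2*(-37)) = √(√(-50) + 74) = √(5*I*√2 + 74) = √(74 + 5*I*√2)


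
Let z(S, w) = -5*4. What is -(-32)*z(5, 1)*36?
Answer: -23040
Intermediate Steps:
z(S, w) = -20
-(-32)*z(5, 1)*36 = -(-32)*(-20)*36 = -32*20*36 = -640*36 = -23040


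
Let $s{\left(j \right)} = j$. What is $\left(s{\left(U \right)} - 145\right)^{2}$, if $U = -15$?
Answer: $25600$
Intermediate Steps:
$\left(s{\left(U \right)} - 145\right)^{2} = \left(-15 - 145\right)^{2} = \left(-160\right)^{2} = 25600$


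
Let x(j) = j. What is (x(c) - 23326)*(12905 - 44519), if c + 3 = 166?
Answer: 732275082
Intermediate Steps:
c = 163 (c = -3 + 166 = 163)
(x(c) - 23326)*(12905 - 44519) = (163 - 23326)*(12905 - 44519) = -23163*(-31614) = 732275082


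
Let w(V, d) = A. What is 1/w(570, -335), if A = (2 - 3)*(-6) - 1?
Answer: 1/5 ≈ 0.20000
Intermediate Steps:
A = 5 (A = -1*(-6) - 1 = 6 - 1 = 5)
w(V, d) = 5
1/w(570, -335) = 1/5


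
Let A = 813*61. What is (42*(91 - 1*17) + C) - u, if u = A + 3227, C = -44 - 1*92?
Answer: -49848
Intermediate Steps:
C = -136 (C = -44 - 92 = -136)
A = 49593
u = 52820 (u = 49593 + 3227 = 52820)
(42*(91 - 1*17) + C) - u = (42*(91 - 1*17) - 136) - 1*52820 = (42*(91 - 17) - 136) - 52820 = (42*74 - 136) - 52820 = (3108 - 136) - 52820 = 2972 - 52820 = -49848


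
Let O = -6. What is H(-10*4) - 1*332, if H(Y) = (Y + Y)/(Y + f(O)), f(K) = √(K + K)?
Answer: -132996/403 + 40*I*√3/403 ≈ -330.01 + 0.17192*I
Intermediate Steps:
f(K) = √2*√K (f(K) = √(2*K) = √2*√K)
H(Y) = 2*Y/(Y + 2*I*√3) (H(Y) = (Y + Y)/(Y + √2*√(-6)) = (2*Y)/(Y + √2*(I*√6)) = (2*Y)/(Y + 2*I*√3) = 2*Y/(Y + 2*I*√3))
H(-10*4) - 1*332 = 2*(-10*4)/(-10*4 + 2*I*√3) - 1*332 = 2*(-40)/(-40 + 2*I*√3) - 332 = -80/(-40 + 2*I*√3) - 332 = -332 - 80/(-40 + 2*I*√3)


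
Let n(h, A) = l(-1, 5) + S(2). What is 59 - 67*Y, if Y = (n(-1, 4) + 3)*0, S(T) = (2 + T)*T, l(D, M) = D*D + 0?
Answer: 59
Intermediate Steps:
l(D, M) = D² (l(D, M) = D² + 0 = D²)
S(T) = T*(2 + T)
n(h, A) = 9 (n(h, A) = (-1)² + 2*(2 + 2) = 1 + 2*4 = 1 + 8 = 9)
Y = 0 (Y = (9 + 3)*0 = 12*0 = 0)
59 - 67*Y = 59 - 67*0 = 59 + 0 = 59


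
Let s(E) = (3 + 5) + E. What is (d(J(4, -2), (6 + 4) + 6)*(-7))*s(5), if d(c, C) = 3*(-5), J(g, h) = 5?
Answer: 1365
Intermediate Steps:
s(E) = 8 + E
d(c, C) = -15
(d(J(4, -2), (6 + 4) + 6)*(-7))*s(5) = (-15*(-7))*(8 + 5) = 105*13 = 1365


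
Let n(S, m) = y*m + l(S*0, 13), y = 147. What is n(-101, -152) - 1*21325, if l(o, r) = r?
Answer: -43656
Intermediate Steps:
n(S, m) = 13 + 147*m (n(S, m) = 147*m + 13 = 13 + 147*m)
n(-101, -152) - 1*21325 = (13 + 147*(-152)) - 1*21325 = (13 - 22344) - 21325 = -22331 - 21325 = -43656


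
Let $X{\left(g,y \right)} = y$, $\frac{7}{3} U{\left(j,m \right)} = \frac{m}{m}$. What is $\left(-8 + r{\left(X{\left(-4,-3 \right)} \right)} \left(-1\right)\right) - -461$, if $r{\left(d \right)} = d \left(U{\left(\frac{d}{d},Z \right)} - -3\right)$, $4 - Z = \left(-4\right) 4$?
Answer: $\frac{3243}{7} \approx 463.29$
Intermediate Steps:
$Z = 20$ ($Z = 4 - \left(-4\right) 4 = 4 - -16 = 4 + 16 = 20$)
$U{\left(j,m \right)} = \frac{3}{7}$ ($U{\left(j,m \right)} = \frac{3 \frac{m}{m}}{7} = \frac{3}{7} \cdot 1 = \frac{3}{7}$)
$r{\left(d \right)} = \frac{24 d}{7}$ ($r{\left(d \right)} = d \left(\frac{3}{7} - -3\right) = d \left(\frac{3}{7} + 3\right) = d \frac{24}{7} = \frac{24 d}{7}$)
$\left(-8 + r{\left(X{\left(-4,-3 \right)} \right)} \left(-1\right)\right) - -461 = \left(-8 + \frac{24}{7} \left(-3\right) \left(-1\right)\right) - -461 = \left(-8 - - \frac{72}{7}\right) + 461 = \left(-8 + \frac{72}{7}\right) + 461 = \frac{16}{7} + 461 = \frac{3243}{7}$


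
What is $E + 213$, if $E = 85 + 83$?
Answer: $381$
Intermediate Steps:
$E = 168$
$E + 213 = 168 + 213 = 381$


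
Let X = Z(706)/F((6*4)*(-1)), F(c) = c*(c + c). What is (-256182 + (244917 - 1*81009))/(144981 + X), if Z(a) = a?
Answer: -53149824/83509409 ≈ -0.63645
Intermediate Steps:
F(c) = 2*c² (F(c) = c*(2*c) = 2*c²)
X = 353/576 (X = 706/((2*((6*4)*(-1))²)) = 706/((2*(24*(-1))²)) = 706/((2*(-24)²)) = 706/((2*576)) = 706/1152 = 706*(1/1152) = 353/576 ≈ 0.61285)
(-256182 + (244917 - 1*81009))/(144981 + X) = (-256182 + (244917 - 1*81009))/(144981 + 353/576) = (-256182 + (244917 - 81009))/(83509409/576) = (-256182 + 163908)*(576/83509409) = -92274*576/83509409 = -53149824/83509409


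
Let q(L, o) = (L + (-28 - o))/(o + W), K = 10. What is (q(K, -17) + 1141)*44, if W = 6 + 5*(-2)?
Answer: 1054328/21 ≈ 50206.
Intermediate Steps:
W = -4 (W = 6 - 10 = -4)
q(L, o) = (-28 + L - o)/(-4 + o) (q(L, o) = (L + (-28 - o))/(o - 4) = (-28 + L - o)/(-4 + o))
(q(K, -17) + 1141)*44 = ((-28 + 10 - 1*(-17))/(-4 - 17) + 1141)*44 = ((-28 + 10 + 17)/(-21) + 1141)*44 = (-1/21*(-1) + 1141)*44 = (1/21 + 1141)*44 = (23962/21)*44 = 1054328/21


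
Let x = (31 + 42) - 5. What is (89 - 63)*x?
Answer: 1768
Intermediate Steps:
x = 68 (x = 73 - 5 = 68)
(89 - 63)*x = (89 - 63)*68 = 26*68 = 1768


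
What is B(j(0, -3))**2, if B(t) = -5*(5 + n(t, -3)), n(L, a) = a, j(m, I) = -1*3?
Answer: 100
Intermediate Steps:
j(m, I) = -3
B(t) = -10 (B(t) = -5*(5 - 3) = -5*2 = -10)
B(j(0, -3))**2 = (-10)**2 = 100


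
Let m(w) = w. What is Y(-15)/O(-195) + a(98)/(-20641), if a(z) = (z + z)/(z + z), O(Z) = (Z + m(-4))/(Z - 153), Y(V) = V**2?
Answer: 1616190101/4107559 ≈ 393.47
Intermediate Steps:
O(Z) = (-4 + Z)/(-153 + Z) (O(Z) = (Z - 4)/(Z - 153) = (-4 + Z)/(-153 + Z))
a(z) = 1 (a(z) = (2*z)/((2*z)) = (2*z)*(1/(2*z)) = 1)
Y(-15)/O(-195) + a(98)/(-20641) = (-15)**2/(((-4 - 195)/(-153 - 195))) + 1/(-20641) = 225/((-199/(-348))) + 1*(-1/20641) = 225/((-1/348*(-199))) - 1/20641 = 225/(199/348) - 1/20641 = 225*(348/199) - 1/20641 = 78300/199 - 1/20641 = 1616190101/4107559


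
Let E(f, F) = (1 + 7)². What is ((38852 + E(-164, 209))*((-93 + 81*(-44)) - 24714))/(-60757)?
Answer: 1104085836/60757 ≈ 18172.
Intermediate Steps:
E(f, F) = 64 (E(f, F) = 8² = 64)
((38852 + E(-164, 209))*((-93 + 81*(-44)) - 24714))/(-60757) = ((38852 + 64)*((-93 + 81*(-44)) - 24714))/(-60757) = (38916*((-93 - 3564) - 24714))*(-1/60757) = (38916*(-3657 - 24714))*(-1/60757) = (38916*(-28371))*(-1/60757) = -1104085836*(-1/60757) = 1104085836/60757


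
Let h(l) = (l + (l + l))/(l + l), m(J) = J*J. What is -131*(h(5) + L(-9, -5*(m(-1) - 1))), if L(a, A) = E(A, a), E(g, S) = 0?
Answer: -393/2 ≈ -196.50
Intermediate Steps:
m(J) = J**2
h(l) = 3/2 (h(l) = (l + 2*l)/((2*l)) = (3*l)*(1/(2*l)) = 3/2)
L(a, A) = 0
-131*(h(5) + L(-9, -5*(m(-1) - 1))) = -131*(3/2 + 0) = -131*3/2 = -393/2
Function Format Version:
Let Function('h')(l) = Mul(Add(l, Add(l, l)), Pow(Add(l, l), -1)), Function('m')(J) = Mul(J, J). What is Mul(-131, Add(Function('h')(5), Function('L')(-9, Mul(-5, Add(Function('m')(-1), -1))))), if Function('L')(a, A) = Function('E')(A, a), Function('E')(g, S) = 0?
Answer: Rational(-393, 2) ≈ -196.50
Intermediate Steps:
Function('m')(J) = Pow(J, 2)
Function('h')(l) = Rational(3, 2) (Function('h')(l) = Mul(Add(l, Mul(2, l)), Pow(Mul(2, l), -1)) = Mul(Mul(3, l), Mul(Rational(1, 2), Pow(l, -1))) = Rational(3, 2))
Function('L')(a, A) = 0
Mul(-131, Add(Function('h')(5), Function('L')(-9, Mul(-5, Add(Function('m')(-1), -1))))) = Mul(-131, Add(Rational(3, 2), 0)) = Mul(-131, Rational(3, 2)) = Rational(-393, 2)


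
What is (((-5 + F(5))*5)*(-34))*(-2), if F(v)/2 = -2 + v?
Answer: 340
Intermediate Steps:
F(v) = -4 + 2*v (F(v) = 2*(-2 + v) = -4 + 2*v)
(((-5 + F(5))*5)*(-34))*(-2) = (((-5 + (-4 + 2*5))*5)*(-34))*(-2) = (((-5 + (-4 + 10))*5)*(-34))*(-2) = (((-5 + 6)*5)*(-34))*(-2) = ((1*5)*(-34))*(-2) = (5*(-34))*(-2) = -170*(-2) = 340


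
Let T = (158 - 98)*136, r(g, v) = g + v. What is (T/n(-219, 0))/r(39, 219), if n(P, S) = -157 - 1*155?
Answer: -170/1677 ≈ -0.10137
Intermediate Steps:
n(P, S) = -312 (n(P, S) = -157 - 155 = -312)
T = 8160 (T = 60*136 = 8160)
(T/n(-219, 0))/r(39, 219) = (8160/(-312))/(39 + 219) = (8160*(-1/312))/258 = -340/13*1/258 = -170/1677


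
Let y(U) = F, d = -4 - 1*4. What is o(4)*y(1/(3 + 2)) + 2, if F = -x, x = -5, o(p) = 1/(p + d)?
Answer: 3/4 ≈ 0.75000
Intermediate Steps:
d = -8 (d = -4 - 4 = -8)
o(p) = 1/(-8 + p) (o(p) = 1/(p - 8) = 1/(-8 + p))
F = 5 (F = -1*(-5) = 5)
y(U) = 5
o(4)*y(1/(3 + 2)) + 2 = 5/(-8 + 4) + 2 = 5/(-4) + 2 = -1/4*5 + 2 = -5/4 + 2 = 3/4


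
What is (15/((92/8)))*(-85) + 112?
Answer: 26/23 ≈ 1.1304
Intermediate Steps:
(15/((92/8)))*(-85) + 112 = (15/((92*(⅛))))*(-85) + 112 = (15/(23/2))*(-85) + 112 = (15*(2/23))*(-85) + 112 = (30/23)*(-85) + 112 = -2550/23 + 112 = 26/23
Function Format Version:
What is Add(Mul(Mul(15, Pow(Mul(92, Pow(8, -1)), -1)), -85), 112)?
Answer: Rational(26, 23) ≈ 1.1304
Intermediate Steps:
Add(Mul(Mul(15, Pow(Mul(92, Pow(8, -1)), -1)), -85), 112) = Add(Mul(Mul(15, Pow(Mul(92, Rational(1, 8)), -1)), -85), 112) = Add(Mul(Mul(15, Pow(Rational(23, 2), -1)), -85), 112) = Add(Mul(Mul(15, Rational(2, 23)), -85), 112) = Add(Mul(Rational(30, 23), -85), 112) = Add(Rational(-2550, 23), 112) = Rational(26, 23)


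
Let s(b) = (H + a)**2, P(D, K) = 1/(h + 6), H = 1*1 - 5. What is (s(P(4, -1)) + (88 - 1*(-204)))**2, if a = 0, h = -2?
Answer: 94864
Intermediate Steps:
H = -4 (H = 1 - 5 = -4)
P(D, K) = 1/4 (P(D, K) = 1/(-2 + 6) = 1/4)
s(b) = 16 (s(b) = (-4 + 0)**2 = (-4)**2 = 16)
(s(P(4, -1)) + (88 - 1*(-204)))**2 = (16 + (88 - 1*(-204)))**2 = (16 + (88 + 204))**2 = (16 + 292)**2 = 308**2 = 94864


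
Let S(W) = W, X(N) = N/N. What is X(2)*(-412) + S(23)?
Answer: -389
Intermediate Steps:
X(N) = 1
X(2)*(-412) + S(23) = 1*(-412) + 23 = -412 + 23 = -389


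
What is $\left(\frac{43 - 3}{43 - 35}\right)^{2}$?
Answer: $25$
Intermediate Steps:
$\left(\frac{43 - 3}{43 - 35}\right)^{2} = \left(\frac{40}{8}\right)^{2} = \left(40 \cdot \frac{1}{8}\right)^{2} = 5^{2} = 25$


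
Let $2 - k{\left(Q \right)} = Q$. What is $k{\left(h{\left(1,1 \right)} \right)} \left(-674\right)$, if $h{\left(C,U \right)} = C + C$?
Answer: $0$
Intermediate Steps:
$h{\left(C,U \right)} = 2 C$
$k{\left(Q \right)} = 2 - Q$
$k{\left(h{\left(1,1 \right)} \right)} \left(-674\right) = \left(2 - 2 \cdot 1\right) \left(-674\right) = \left(2 - 2\right) \left(-674\right) = 0 \left(-674\right) = 0$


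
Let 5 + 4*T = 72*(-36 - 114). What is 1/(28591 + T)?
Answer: 4/103559 ≈ 3.8625e-5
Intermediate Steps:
T = -10805/4 (T = -5/4 + (72*(-36 - 114))/4 = -5/4 + (72*(-150))/4 = -5/4 + (¼)*(-10800) = -5/4 - 2700 = -10805/4 ≈ -2701.3)
1/(28591 + T) = 1/(28591 - 10805/4) = 1/(103559/4) = 4/103559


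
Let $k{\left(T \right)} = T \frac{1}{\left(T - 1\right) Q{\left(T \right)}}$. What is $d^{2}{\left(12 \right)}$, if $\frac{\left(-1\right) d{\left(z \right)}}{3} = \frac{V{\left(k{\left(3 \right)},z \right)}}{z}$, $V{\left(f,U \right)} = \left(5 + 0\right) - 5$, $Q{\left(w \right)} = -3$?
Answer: $0$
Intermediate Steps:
$k{\left(T \right)} = - \frac{T}{3 \left(-1 + T\right)}$ ($k{\left(T \right)} = T \frac{1}{\left(T - 1\right) \left(-3\right)} = T \frac{1}{-1 + T} \left(- \frac{1}{3}\right) = T \left(- \frac{1}{3 \left(-1 + T\right)}\right) = - \frac{T}{3 \left(-1 + T\right)}$)
$V{\left(f,U \right)} = 0$ ($V{\left(f,U \right)} = 5 - 5 = 0$)
$d{\left(z \right)} = 0$ ($d{\left(z \right)} = - 3 \frac{0}{z} = \left(-3\right) 0 = 0$)
$d^{2}{\left(12 \right)} = 0^{2} = 0$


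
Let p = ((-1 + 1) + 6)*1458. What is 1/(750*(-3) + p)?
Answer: 1/6498 ≈ 0.00015389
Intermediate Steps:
p = 8748 (p = (0 + 6)*1458 = 6*1458 = 8748)
1/(750*(-3) + p) = 1/(750*(-3) + 8748) = 1/(-2250 + 8748) = 1/6498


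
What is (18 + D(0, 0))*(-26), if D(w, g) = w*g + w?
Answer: -468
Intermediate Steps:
D(w, g) = w + g*w (D(w, g) = g*w + w = w + g*w)
(18 + D(0, 0))*(-26) = (18 + 0*(1 + 0))*(-26) = (18 + 0*1)*(-26) = (18 + 0)*(-26) = 18*(-26) = -468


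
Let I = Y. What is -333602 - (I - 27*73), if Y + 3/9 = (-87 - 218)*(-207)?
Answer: -1184297/3 ≈ -3.9477e+5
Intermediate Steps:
Y = 189404/3 (Y = -1/3 + (-87 - 218)*(-207) = -1/3 - 305*(-207) = -1/3 + 63135 = 189404/3 ≈ 63135.)
I = 189404/3 ≈ 63135.
-333602 - (I - 27*73) = -333602 - (189404/3 - 27*73) = -333602 - (189404/3 - 1971) = -333602 - 1*183491/3 = -333602 - 183491/3 = -1184297/3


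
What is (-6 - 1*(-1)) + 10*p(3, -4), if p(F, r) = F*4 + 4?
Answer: 155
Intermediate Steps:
p(F, r) = 4 + 4*F (p(F, r) = 4*F + 4 = 4 + 4*F)
(-6 - 1*(-1)) + 10*p(3, -4) = (-6 - 1*(-1)) + 10*(4 + 4*3) = (-6 + 1) + 10*(4 + 12) = -5 + 10*16 = -5 + 160 = 155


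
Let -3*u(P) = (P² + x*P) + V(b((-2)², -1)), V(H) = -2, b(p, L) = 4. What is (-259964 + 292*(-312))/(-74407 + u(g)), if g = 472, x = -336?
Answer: 1053204/287411 ≈ 3.6645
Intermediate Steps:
u(P) = ⅔ + 112*P - P²/3 (u(P) = -((P² - 336*P) - 2)/3 = -(-2 + P² - 336*P)/3 = ⅔ + 112*P - P²/3)
(-259964 + 292*(-312))/(-74407 + u(g)) = (-259964 + 292*(-312))/(-74407 + (⅔ + 112*472 - ⅓*472²)) = (-259964 - 91104)/(-74407 + (⅔ + 52864 - ⅓*222784)) = -351068/(-74407 + (⅔ + 52864 - 222784/3)) = -351068/(-74407 - 64190/3) = -351068/(-287411/3) = -351068*(-3/287411) = 1053204/287411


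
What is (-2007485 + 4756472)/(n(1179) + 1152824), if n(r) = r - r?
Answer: 2748987/1152824 ≈ 2.3846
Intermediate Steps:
n(r) = 0
(-2007485 + 4756472)/(n(1179) + 1152824) = (-2007485 + 4756472)/(0 + 1152824) = 2748987/1152824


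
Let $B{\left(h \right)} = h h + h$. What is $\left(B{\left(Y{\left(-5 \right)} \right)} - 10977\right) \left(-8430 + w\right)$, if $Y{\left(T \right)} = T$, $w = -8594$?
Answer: $186531968$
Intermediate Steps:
$B{\left(h \right)} = h + h^{2}$ ($B{\left(h \right)} = h^{2} + h = h + h^{2}$)
$\left(B{\left(Y{\left(-5 \right)} \right)} - 10977\right) \left(-8430 + w\right) = \left(- 5 \left(1 - 5\right) - 10977\right) \left(-8430 - 8594\right) = \left(\left(-5\right) \left(-4\right) - 10977\right) \left(-17024\right) = \left(20 - 10977\right) \left(-17024\right) = \left(-10957\right) \left(-17024\right) = 186531968$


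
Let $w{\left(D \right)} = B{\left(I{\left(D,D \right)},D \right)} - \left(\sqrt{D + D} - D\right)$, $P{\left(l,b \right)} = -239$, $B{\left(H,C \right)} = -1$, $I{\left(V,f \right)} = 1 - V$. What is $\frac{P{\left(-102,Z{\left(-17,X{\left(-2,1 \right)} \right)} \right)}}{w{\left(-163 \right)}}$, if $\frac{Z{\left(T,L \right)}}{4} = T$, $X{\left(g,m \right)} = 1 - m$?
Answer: $\frac{19598}{13611} - \frac{239 i \sqrt{326}}{27222} \approx 1.4399 - 0.15852 i$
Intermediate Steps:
$Z{\left(T,L \right)} = 4 T$
$w{\left(D \right)} = -1 + D - \sqrt{2} \sqrt{D}$ ($w{\left(D \right)} = -1 - \left(\sqrt{D + D} - D\right) = -1 - \left(\sqrt{2 D} - D\right) = -1 - \left(\sqrt{2} \sqrt{D} - D\right) = -1 - \left(- D + \sqrt{2} \sqrt{D}\right) = -1 + D - \sqrt{2} \sqrt{D}$)
$\frac{P{\left(-102,Z{\left(-17,X{\left(-2,1 \right)} \right)} \right)}}{w{\left(-163 \right)}} = - \frac{239}{-1 - 163 - \sqrt{2} \sqrt{-163}} = - \frac{239}{-1 - 163 - \sqrt{2} i \sqrt{163}} = - \frac{239}{-1 - 163 - i \sqrt{326}} = - \frac{239}{-164 - i \sqrt{326}}$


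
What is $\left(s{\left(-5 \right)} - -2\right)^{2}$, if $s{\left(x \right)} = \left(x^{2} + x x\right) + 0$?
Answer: $2704$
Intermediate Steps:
$s{\left(x \right)} = 2 x^{2}$ ($s{\left(x \right)} = \left(x^{2} + x^{2}\right) + 0 = 2 x^{2} + 0 = 2 x^{2}$)
$\left(s{\left(-5 \right)} - -2\right)^{2} = \left(2 \left(-5\right)^{2} - -2\right)^{2} = \left(2 \cdot 25 + 2\right)^{2} = \left(50 + 2\right)^{2} = 52^{2} = 2704$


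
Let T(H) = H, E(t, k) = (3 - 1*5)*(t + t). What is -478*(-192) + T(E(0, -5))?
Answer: 91776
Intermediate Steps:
E(t, k) = -4*t (E(t, k) = (3 - 5)*(2*t) = -4*t)
-478*(-192) + T(E(0, -5)) = -478*(-192) - 4*0 = 91776 + 0 = 91776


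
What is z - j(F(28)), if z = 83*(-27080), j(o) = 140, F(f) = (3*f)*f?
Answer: -2247780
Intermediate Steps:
F(f) = 3*f²
z = -2247640
z - j(F(28)) = -2247640 - 1*140 = -2247640 - 140 = -2247780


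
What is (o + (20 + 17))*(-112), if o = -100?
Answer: 7056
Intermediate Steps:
(o + (20 + 17))*(-112) = (-100 + (20 + 17))*(-112) = (-100 + 37)*(-112) = -63*(-112) = 7056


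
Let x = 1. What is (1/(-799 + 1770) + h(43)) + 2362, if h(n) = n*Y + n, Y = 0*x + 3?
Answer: 2460515/971 ≈ 2534.0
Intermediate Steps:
Y = 3 (Y = 0*1 + 3 = 0 + 3 = 3)
h(n) = 4*n (h(n) = n*3 + n = 3*n + n = 4*n)
(1/(-799 + 1770) + h(43)) + 2362 = (1/(-799 + 1770) + 4*43) + 2362 = (1/971 + 172) + 2362 = 167013/971 + 2362 = 2460515/971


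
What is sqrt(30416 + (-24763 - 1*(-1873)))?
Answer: sqrt(7526) ≈ 86.753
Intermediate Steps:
sqrt(30416 + (-24763 - 1*(-1873))) = sqrt(30416 + (-24763 + 1873)) = sqrt(30416 - 22890) = sqrt(7526)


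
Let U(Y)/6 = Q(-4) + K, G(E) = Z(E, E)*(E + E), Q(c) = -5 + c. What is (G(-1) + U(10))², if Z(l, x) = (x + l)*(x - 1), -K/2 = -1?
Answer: 2500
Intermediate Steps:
K = 2 (K = -2*(-1) = 2)
Z(l, x) = (-1 + x)*(l + x) (Z(l, x) = (l + x)*(-1 + x) = (-1 + x)*(l + x))
G(E) = 2*E*(-2*E + 2*E²) (G(E) = (E² - E - E + E*E)*(E + E) = (E² - E - E + E²)*(2*E) = (-2*E + 2*E²)*(2*E) = 2*E*(-2*E + 2*E²))
U(Y) = -42 (U(Y) = 6*((-5 - 4) + 2) = 6*(-9 + 2) = 6*(-7) = -42)
(G(-1) + U(10))² = (4*(-1)²*(-1 - 1) - 42)² = (4*1*(-2) - 42)² = (-8 - 42)² = (-50)² = 2500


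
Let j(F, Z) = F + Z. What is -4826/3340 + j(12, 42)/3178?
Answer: -3789167/2653630 ≈ -1.4279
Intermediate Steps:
-4826/3340 + j(12, 42)/3178 = -4826/3340 + (12 + 42)/3178 = -4826*1/3340 + 54*(1/3178) = -2413/1670 + 27/1589 = -3789167/2653630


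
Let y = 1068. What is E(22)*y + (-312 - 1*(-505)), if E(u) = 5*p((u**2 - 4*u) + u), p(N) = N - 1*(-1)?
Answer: 2237653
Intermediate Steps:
p(N) = 1 + N (p(N) = N + 1 = 1 + N)
E(u) = 5 - 15*u + 5*u**2 (E(u) = 5*(1 + ((u**2 - 4*u) + u)) = 5*(1 + (u**2 - 3*u)) = 5*(1 + u**2 - 3*u) = 5 - 15*u + 5*u**2)
E(22)*y + (-312 - 1*(-505)) = (5 + 5*22*(-3 + 22))*1068 + (-312 - 1*(-505)) = (5 + 5*22*19)*1068 + (-312 + 505) = (5 + 2090)*1068 + 193 = 2095*1068 + 193 = 2237460 + 193 = 2237653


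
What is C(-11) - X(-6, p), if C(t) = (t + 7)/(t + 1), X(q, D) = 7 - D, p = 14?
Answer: 37/5 ≈ 7.4000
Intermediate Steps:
C(t) = (7 + t)/(1 + t)
C(-11) - X(-6, p) = (7 - 11)/(1 - 11) - (7 - 1*14) = -4/(-10) - (7 - 14) = -⅒*(-4) - 1*(-7) = ⅖ + 7 = 37/5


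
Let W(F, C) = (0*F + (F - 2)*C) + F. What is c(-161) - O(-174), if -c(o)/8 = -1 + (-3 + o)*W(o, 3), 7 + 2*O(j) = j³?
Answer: 3562447/2 ≈ 1.7812e+6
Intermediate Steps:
O(j) = -7/2 + j³/2
W(F, C) = F + C*(-2 + F) (W(F, C) = (0 + (-2 + F)*C) + F = (0 + C*(-2 + F)) + F = C*(-2 + F) + F = F + C*(-2 + F))
c(o) = 8 - 8*(-6 + 4*o)*(-3 + o) (c(o) = -8*(-1 + (-3 + o)*(o - 2*3 + 3*o)) = -8*(-1 + (-3 + o)*(o - 6 + 3*o)) = -8*(-1 + (-3 + o)*(-6 + 4*o)) = -8*(-1 + (-6 + 4*o)*(-3 + o)) = 8 - 8*(-6 + 4*o)*(-3 + o))
c(-161) - O(-174) = (-136 - 32*(-161)² + 144*(-161)) - (-7/2 + (½)*(-174)³) = (-136 - 32*25921 - 23184) - (-7/2 + (½)*(-5268024)) = (-136 - 829472 - 23184) - (-7/2 - 2634012) = -852792 - 1*(-5268031/2) = -852792 + 5268031/2 = 3562447/2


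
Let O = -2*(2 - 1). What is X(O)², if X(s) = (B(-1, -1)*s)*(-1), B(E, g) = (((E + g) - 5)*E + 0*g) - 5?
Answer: 16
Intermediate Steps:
B(E, g) = -5 + E*(-5 + E + g) (B(E, g) = ((-5 + E + g)*E + 0) - 5 = (E*(-5 + E + g) + 0) - 5 = E*(-5 + E + g) - 5 = -5 + E*(-5 + E + g))
O = -2 (O = -2*1 = -2)
X(s) = -2*s (X(s) = ((-5 + (-1)² - 5*(-1) - 1*(-1))*s)*(-1) = ((-5 + 1 + 5 + 1)*s)*(-1) = (2*s)*(-1) = -2*s)
X(O)² = (-2*(-2))² = 4² = 16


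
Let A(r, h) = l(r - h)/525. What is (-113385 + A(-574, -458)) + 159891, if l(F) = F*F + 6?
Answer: 24429112/525 ≈ 46532.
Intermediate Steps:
l(F) = 6 + F² (l(F) = F² + 6 = 6 + F²)
A(r, h) = 2/175 + (r - h)²/525 (A(r, h) = (6 + (r - h)²)/525 = (6 + (r - h)²)*(1/525) = 2/175 + (r - h)²/525)
(-113385 + A(-574, -458)) + 159891 = (-113385 + (2/175 + (-458 - 1*(-574))²/525)) + 159891 = (-113385 + (2/175 + (-458 + 574)²/525)) + 159891 = (-113385 + (2/175 + (1/525)*116²)) + 159891 = (-113385 + (2/175 + (1/525)*13456)) + 159891 = (-113385 + (2/175 + 13456/525)) + 159891 = (-113385 + 13462/525) + 159891 = -59513663/525 + 159891 = 24429112/525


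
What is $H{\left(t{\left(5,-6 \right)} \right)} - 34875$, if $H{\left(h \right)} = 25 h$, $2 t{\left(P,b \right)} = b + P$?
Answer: $- \frac{69775}{2} \approx -34888.0$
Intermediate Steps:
$t{\left(P,b \right)} = \frac{P}{2} + \frac{b}{2}$ ($t{\left(P,b \right)} = \frac{b + P}{2} = \frac{P + b}{2} = \frac{P}{2} + \frac{b}{2}$)
$H{\left(t{\left(5,-6 \right)} \right)} - 34875 = 25 \left(\frac{1}{2} \cdot 5 + \frac{1}{2} \left(-6\right)\right) - 34875 = 25 \left(\frac{5}{2} - 3\right) - 34875 = 25 \left(- \frac{1}{2}\right) - 34875 = - \frac{25}{2} - 34875 = - \frac{69775}{2}$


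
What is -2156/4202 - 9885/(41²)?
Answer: -2052773/321071 ≈ -6.3935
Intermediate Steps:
-2156/4202 - 9885/(41²) = -2156*1/4202 - 9885/1681 = -98/191 - 9885*1/1681 = -98/191 - 9885/1681 = -2052773/321071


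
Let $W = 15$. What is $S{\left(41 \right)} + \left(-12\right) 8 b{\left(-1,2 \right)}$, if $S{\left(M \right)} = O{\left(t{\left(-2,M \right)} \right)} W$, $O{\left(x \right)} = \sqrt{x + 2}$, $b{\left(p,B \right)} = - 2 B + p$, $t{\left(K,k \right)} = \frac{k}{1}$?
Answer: $480 + 15 \sqrt{43} \approx 578.36$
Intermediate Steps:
$t{\left(K,k \right)} = k$ ($t{\left(K,k \right)} = k 1 = k$)
$b{\left(p,B \right)} = p - 2 B$
$O{\left(x \right)} = \sqrt{2 + x}$
$S{\left(M \right)} = 15 \sqrt{2 + M}$ ($S{\left(M \right)} = \sqrt{2 + M} 15 = 15 \sqrt{2 + M}$)
$S{\left(41 \right)} + \left(-12\right) 8 b{\left(-1,2 \right)} = 15 \sqrt{2 + 41} + \left(-12\right) 8 \left(-1 - 4\right) = 15 \sqrt{43} - 96 \left(-1 - 4\right) = 15 \sqrt{43} - -480 = 15 \sqrt{43} + 480 = 480 + 15 \sqrt{43}$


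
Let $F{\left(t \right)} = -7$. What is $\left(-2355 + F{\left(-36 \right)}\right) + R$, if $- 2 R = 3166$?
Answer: $-3945$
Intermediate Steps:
$R = -1583$ ($R = \left(- \frac{1}{2}\right) 3166 = -1583$)
$\left(-2355 + F{\left(-36 \right)}\right) + R = \left(-2355 - 7\right) - 1583 = -2362 - 1583 = -3945$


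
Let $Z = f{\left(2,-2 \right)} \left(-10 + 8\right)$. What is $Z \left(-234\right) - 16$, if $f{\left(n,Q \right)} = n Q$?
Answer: $-1888$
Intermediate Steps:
$f{\left(n,Q \right)} = Q n$
$Z = 8$ ($Z = \left(-2\right) 2 \left(-10 + 8\right) = \left(-4\right) \left(-2\right) = 8$)
$Z \left(-234\right) - 16 = 8 \left(-234\right) - 16 = -1872 - 16 = -1888$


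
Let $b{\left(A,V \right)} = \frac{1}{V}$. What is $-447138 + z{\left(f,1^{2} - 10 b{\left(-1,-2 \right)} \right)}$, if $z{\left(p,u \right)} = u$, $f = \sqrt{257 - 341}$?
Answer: $-447132$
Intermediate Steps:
$f = 2 i \sqrt{21}$ ($f = \sqrt{-84} = 2 i \sqrt{21} \approx 9.1651 i$)
$-447138 + z{\left(f,1^{2} - 10 b{\left(-1,-2 \right)} \right)} = -447138 + \left(1^{2} - \frac{10}{-2}\right) = -447138 + \left(1 - -5\right) = -447138 + \left(1 + 5\right) = -447138 + 6 = -447132$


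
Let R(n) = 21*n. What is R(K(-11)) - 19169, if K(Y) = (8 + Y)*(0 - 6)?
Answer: -18791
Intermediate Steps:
K(Y) = -48 - 6*Y (K(Y) = (8 + Y)*(-6) = -48 - 6*Y)
R(K(-11)) - 19169 = 21*(-48 - 6*(-11)) - 19169 = 21*(-48 + 66) - 19169 = 21*18 - 19169 = 378 - 19169 = -18791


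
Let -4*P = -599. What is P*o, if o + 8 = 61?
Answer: 31747/4 ≈ 7936.8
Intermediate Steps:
P = 599/4 (P = -1/4*(-599) = 599/4 ≈ 149.75)
o = 53 (o = -8 + 61 = 53)
P*o = (599/4)*53 = 31747/4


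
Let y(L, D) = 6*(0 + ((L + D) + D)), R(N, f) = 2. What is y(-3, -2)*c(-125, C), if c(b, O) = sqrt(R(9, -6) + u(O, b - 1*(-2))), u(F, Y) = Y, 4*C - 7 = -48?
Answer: -462*I ≈ -462.0*I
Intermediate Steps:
C = -41/4 (C = 7/4 + (1/4)*(-48) = 7/4 - 12 = -41/4 ≈ -10.250)
c(b, O) = sqrt(4 + b) (c(b, O) = sqrt(2 + (b - 1*(-2))) = sqrt(2 + (b + 2)) = sqrt(2 + (2 + b)) = sqrt(4 + b))
y(L, D) = 6*L + 12*D (y(L, D) = 6*(0 + ((D + L) + D)) = 6*(0 + (L + 2*D)) = 6*(L + 2*D) = 6*L + 12*D)
y(-3, -2)*c(-125, C) = (6*(-3) + 12*(-2))*sqrt(4 - 125) = (-18 - 24)*sqrt(-121) = -462*I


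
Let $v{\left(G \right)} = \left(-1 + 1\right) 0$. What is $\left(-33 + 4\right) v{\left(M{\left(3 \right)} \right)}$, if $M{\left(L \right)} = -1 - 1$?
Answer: $0$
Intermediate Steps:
$M{\left(L \right)} = -2$
$v{\left(G \right)} = 0$ ($v{\left(G \right)} = 0 \cdot 0 = 0$)
$\left(-33 + 4\right) v{\left(M{\left(3 \right)} \right)} = \left(-33 + 4\right) 0 = \left(-29\right) 0 = 0$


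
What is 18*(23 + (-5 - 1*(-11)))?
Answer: 522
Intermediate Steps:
18*(23 + (-5 - 1*(-11))) = 18*(23 + (-5 + 11)) = 18*(23 + 6) = 18*29 = 522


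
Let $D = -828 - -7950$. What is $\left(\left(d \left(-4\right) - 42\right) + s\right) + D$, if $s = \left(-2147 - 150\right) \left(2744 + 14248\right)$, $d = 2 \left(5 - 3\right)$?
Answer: $-39023560$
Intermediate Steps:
$d = 4$ ($d = 2 \cdot 2 = 4$)
$D = 7122$ ($D = -828 + 7950 = 7122$)
$s = -39030624$ ($s = \left(-2297\right) 16992 = -39030624$)
$\left(\left(d \left(-4\right) - 42\right) + s\right) + D = \left(\left(4 \left(-4\right) - 42\right) - 39030624\right) + 7122 = \left(\left(-16 - 42\right) - 39030624\right) + 7122 = \left(-58 - 39030624\right) + 7122 = -39030682 + 7122 = -39023560$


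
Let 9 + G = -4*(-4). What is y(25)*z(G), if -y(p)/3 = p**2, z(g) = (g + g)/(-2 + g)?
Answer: -5250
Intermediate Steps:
G = 7 (G = -9 - 4*(-4) = -9 + 16 = 7)
z(g) = 2*g/(-2 + g) (z(g) = (2*g)/(-2 + g) = 2*g/(-2 + g))
y(p) = -3*p**2
y(25)*z(G) = (-3*25**2)*(2*7/(-2 + 7)) = (-3*625)*(2*7/5) = -3750*7/5 = -1875*14/5 = -5250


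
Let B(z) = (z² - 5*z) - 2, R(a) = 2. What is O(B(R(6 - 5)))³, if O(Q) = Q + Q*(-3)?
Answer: 4096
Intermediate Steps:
B(z) = -2 + z² - 5*z
O(Q) = -2*Q (O(Q) = Q - 3*Q = -2*Q)
O(B(R(6 - 5)))³ = (-2*(-2 + 2² - 5*2))³ = (-2*(-2 + 4 - 10))³ = (-2*(-8))³ = 16³ = 4096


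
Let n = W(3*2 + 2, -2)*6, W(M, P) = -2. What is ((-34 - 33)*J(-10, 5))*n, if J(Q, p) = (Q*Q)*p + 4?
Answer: 405216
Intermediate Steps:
J(Q, p) = 4 + p*Q**2 (J(Q, p) = Q**2*p + 4 = p*Q**2 + 4 = 4 + p*Q**2)
n = -12 (n = -2*6 = -12)
((-34 - 33)*J(-10, 5))*n = ((-34 - 33)*(4 + 5*(-10)**2))*(-12) = -67*(4 + 5*100)*(-12) = -67*(4 + 500)*(-12) = -67*504*(-12) = -33768*(-12) = 405216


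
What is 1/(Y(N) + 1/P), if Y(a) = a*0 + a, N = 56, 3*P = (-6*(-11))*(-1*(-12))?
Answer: 264/14785 ≈ 0.017856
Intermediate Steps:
P = 264 (P = ((-6*(-11))*(-1*(-12)))/3 = (66*12)/3 = (1/3)*792 = 264)
Y(a) = a (Y(a) = 0 + a = a)
1/(Y(N) + 1/P) = 1/(56 + 1/264) = 1/(14785/264) = 264/14785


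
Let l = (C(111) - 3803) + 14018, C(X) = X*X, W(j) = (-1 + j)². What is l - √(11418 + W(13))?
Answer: 22536 - √11562 ≈ 22428.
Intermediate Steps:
C(X) = X²
l = 22536 (l = (111² - 3803) + 14018 = (12321 - 3803) + 14018 = 8518 + 14018 = 22536)
l - √(11418 + W(13)) = 22536 - √(11418 + (-1 + 13)²) = 22536 - √(11418 + 12²) = 22536 - √(11418 + 144) = 22536 - √11562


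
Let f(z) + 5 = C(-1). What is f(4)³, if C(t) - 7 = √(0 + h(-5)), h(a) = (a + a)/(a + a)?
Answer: 27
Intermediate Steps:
h(a) = 1 (h(a) = (2*a)/((2*a)) = (2*a)*(1/(2*a)) = 1)
C(t) = 8 (C(t) = 7 + √(0 + 1) = 7 + √1 = 7 + 1 = 8)
f(z) = 3 (f(z) = -5 + 8 = 3)
f(4)³ = 3³ = 27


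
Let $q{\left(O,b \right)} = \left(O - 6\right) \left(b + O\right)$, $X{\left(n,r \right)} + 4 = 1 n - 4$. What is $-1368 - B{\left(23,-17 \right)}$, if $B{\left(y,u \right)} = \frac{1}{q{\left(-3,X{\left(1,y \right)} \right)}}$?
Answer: $- \frac{123121}{90} \approx -1368.0$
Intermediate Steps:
$X{\left(n,r \right)} = -8 + n$ ($X{\left(n,r \right)} = -4 + \left(1 n - 4\right) = -4 + \left(n - 4\right) = -4 + \left(-4 + n\right) = -8 + n$)
$q{\left(O,b \right)} = \left(-6 + O\right) \left(O + b\right)$
$B{\left(y,u \right)} = \frac{1}{90}$ ($B{\left(y,u \right)} = \frac{1}{\left(-3\right)^{2} - -18 - 6 \left(-8 + 1\right) - 3 \left(-8 + 1\right)} = \frac{1}{9 + 18 - -42 - -21} = \frac{1}{9 + 18 + 42 + 21} = \frac{1}{90}$)
$-1368 - B{\left(23,-17 \right)} = -1368 - \frac{1}{90} = - \frac{123121}{90}$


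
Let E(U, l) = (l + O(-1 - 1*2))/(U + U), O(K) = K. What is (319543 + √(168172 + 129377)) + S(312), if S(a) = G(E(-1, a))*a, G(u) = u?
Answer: 271339 + 3*√33061 ≈ 2.7188e+5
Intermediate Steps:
E(U, l) = (-3 + l)/(2*U) (E(U, l) = (l + (-1 - 1*2))/(U + U) = (l + (-1 - 2))/((2*U)) = (l - 3)*(1/(2*U)) = (-3 + l)*(1/(2*U)) = (-3 + l)/(2*U))
S(a) = a*(3/2 - a/2) (S(a) = ((½)*(-3 + a)/(-1))*a = ((½)*(-1)*(-3 + a))*a = (3/2 - a/2)*a = a*(3/2 - a/2))
(319543 + √(168172 + 129377)) + S(312) = (319543 + √(168172 + 129377)) + (½)*312*(3 - 1*312) = (319543 + √297549) + (½)*312*(3 - 312) = (319543 + 3*√33061) + (½)*312*(-309) = (319543 + 3*√33061) - 48204 = 271339 + 3*√33061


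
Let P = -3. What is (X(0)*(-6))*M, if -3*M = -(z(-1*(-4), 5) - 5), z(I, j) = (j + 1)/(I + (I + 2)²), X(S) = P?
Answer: -291/10 ≈ -29.100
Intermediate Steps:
X(S) = -3
z(I, j) = (1 + j)/(I + (2 + I)²)
M = -97/60 (M = -(-1)*((1 + 5)/(-1*(-4) + (2 - 1*(-4))²) - 5)/3 = -(-1)*(6/(4 + (2 + 4)²) - 5)/3 = -(-1)*(6/(4 + 6²) - 5)/3 = -(-1)*(6/(4 + 36) - 5)/3 = -(-1)*(6/40 - 5)/3 = -(-1)*((1/40)*6 - 5)/3 = -(-1)*(3/20 - 5)/3 = -(-1)*(-97)/(3*20) = -⅓*97/20 = -97/60 ≈ -1.6167)
(X(0)*(-6))*M = -3*(-6)*(-97/60) = 18*(-97/60) = -291/10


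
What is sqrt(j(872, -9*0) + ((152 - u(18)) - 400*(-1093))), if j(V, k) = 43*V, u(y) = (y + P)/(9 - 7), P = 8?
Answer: sqrt(474835) ≈ 689.08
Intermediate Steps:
u(y) = 4 + y/2 (u(y) = (y + 8)/(9 - 7) = (8 + y)/2 = (8 + y)*(1/2) = 4 + y/2)
sqrt(j(872, -9*0) + ((152 - u(18)) - 400*(-1093))) = sqrt(43*872 + ((152 - (4 + (1/2)*18)) - 400*(-1093))) = sqrt(37496 + ((152 - (4 + 9)) + 437200)) = sqrt(37496 + ((152 - 1*13) + 437200)) = sqrt(37496 + ((152 - 13) + 437200)) = sqrt(37496 + (139 + 437200)) = sqrt(37496 + 437339) = sqrt(474835)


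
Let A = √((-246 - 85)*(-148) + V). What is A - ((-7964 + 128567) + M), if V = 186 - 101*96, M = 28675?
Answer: -149278 + √39478 ≈ -1.4908e+5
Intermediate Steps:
V = -9510 (V = 186 - 9696 = -9510)
A = √39478 (A = √((-246 - 85)*(-148) - 9510) = √(-331*(-148) - 9510) = √(48988 - 9510) = √39478 ≈ 198.69)
A - ((-7964 + 128567) + M) = √39478 - ((-7964 + 128567) + 28675) = √39478 - (120603 + 28675) = √39478 - 1*149278 = √39478 - 149278 = -149278 + √39478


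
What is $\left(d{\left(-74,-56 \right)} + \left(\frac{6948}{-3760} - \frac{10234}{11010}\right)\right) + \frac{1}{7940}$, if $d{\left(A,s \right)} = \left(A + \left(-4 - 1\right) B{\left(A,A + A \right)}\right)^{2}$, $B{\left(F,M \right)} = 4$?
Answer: $\frac{1814658324163}{205435590} \approx 8833.2$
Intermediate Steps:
$d{\left(A,s \right)} = \left(-20 + A\right)^{2}$ ($d{\left(A,s \right)} = \left(A + \left(-4 - 1\right) 4\right)^{2} = \left(A - 20\right)^{2} = \left(-20 + A\right)^{2}$)
$\left(d{\left(-74,-56 \right)} + \left(\frac{6948}{-3760} - \frac{10234}{11010}\right)\right) + \frac{1}{7940} = \left(\left(-20 - 74\right)^{2} + \left(\frac{6948}{-3760} - \frac{10234}{11010}\right)\right) + \frac{1}{7940} = \left(\left(-94\right)^{2} + \left(6948 \left(- \frac{1}{3760}\right) - \frac{5117}{5505}\right)\right) + \frac{1}{7940} = \left(8836 - \frac{2874433}{1034940}\right) + \frac{1}{7940} = \frac{9141855407}{1034940} + \frac{1}{7940} = \frac{1814658324163}{205435590}$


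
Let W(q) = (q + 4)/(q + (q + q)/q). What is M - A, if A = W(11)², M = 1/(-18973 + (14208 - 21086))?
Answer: -5816644/4368819 ≈ -1.3314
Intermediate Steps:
W(q) = (4 + q)/(2 + q) (W(q) = (4 + q)/(q + (2*q)/q) = (4 + q)/(q + 2) = (4 + q)/(2 + q))
M = -1/25851 (M = 1/(-18973 - 6878) = 1/(-25851) = -1/25851 ≈ -3.8683e-5)
A = 225/169 (A = ((4 + 11)/(2 + 11))² = (15/13)² = 225/169 ≈ 1.3314)
M - A = -1/25851 - 1*225/169 = -1/25851 - 225/169 = -5816644/4368819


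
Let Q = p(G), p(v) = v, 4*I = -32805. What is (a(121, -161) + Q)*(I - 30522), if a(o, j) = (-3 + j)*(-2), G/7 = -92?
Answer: 12236547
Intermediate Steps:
I = -32805/4 (I = (¼)*(-32805) = -32805/4 ≈ -8201.3)
G = -644 (G = 7*(-92) = -644)
Q = -644
a(o, j) = 6 - 2*j
(a(121, -161) + Q)*(I - 30522) = ((6 - 2*(-161)) - 644)*(-32805/4 - 30522) = ((6 + 322) - 644)*(-154893/4) = (328 - 644)*(-154893/4) = -316*(-154893/4) = 12236547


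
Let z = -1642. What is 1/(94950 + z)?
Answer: 1/93308 ≈ 1.0717e-5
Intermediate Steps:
1/(94950 + z) = 1/(94950 - 1642) = 1/93308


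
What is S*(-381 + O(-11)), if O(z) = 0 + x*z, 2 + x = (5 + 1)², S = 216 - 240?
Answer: 18120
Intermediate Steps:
S = -24
x = 34 (x = -2 + (5 + 1)² = -2 + 6² = -2 + 36 = 34)
O(z) = 34*z (O(z) = 0 + 34*z = 34*z)
S*(-381 + O(-11)) = -24*(-381 + 34*(-11)) = -24*(-381 - 374) = -24*(-755) = 18120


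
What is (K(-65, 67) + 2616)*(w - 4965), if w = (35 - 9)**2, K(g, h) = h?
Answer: -11507387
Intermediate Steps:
w = 676 (w = 26**2 = 676)
(K(-65, 67) + 2616)*(w - 4965) = (67 + 2616)*(676 - 4965) = 2683*(-4289) = -11507387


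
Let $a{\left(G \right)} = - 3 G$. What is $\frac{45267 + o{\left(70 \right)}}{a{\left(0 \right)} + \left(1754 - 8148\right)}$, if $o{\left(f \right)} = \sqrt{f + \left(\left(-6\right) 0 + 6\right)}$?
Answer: $- \frac{45267}{6394} - \frac{\sqrt{19}}{3197} \approx -7.081$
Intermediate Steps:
$o{\left(f \right)} = \sqrt{6 + f}$ ($o{\left(f \right)} = \sqrt{f + \left(0 + 6\right)} = \sqrt{f + 6} = \sqrt{6 + f}$)
$\frac{45267 + o{\left(70 \right)}}{a{\left(0 \right)} + \left(1754 - 8148\right)} = \frac{45267 + \sqrt{6 + 70}}{\left(-3\right) 0 + \left(1754 - 8148\right)} = \frac{45267 + \sqrt{76}}{0 - 6394} = \frac{45267 + 2 \sqrt{19}}{-6394} = \left(45267 + 2 \sqrt{19}\right) \left(- \frac{1}{6394}\right) = - \frac{45267}{6394} - \frac{\sqrt{19}}{3197}$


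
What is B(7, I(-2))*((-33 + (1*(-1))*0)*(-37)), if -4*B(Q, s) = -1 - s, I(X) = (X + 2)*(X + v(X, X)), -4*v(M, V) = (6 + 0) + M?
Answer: 1221/4 ≈ 305.25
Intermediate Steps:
v(M, V) = -3/2 - M/4 (v(M, V) = -((6 + 0) + M)/4 = -(6 + M)/4 = -3/2 - M/4)
I(X) = (2 + X)*(-3/2 + 3*X/4) (I(X) = (X + 2)*(X + (-3/2 - X/4)) = (2 + X)*(-3/2 + 3*X/4))
B(Q, s) = ¼ + s/4 (B(Q, s) = -(-1 - s)/4 = ¼ + s/4)
B(7, I(-2))*((-33 + (1*(-1))*0)*(-37)) = (¼ + (-3 + (¾)*(-2)²)/4)*((-33 + (1*(-1))*0)*(-37)) = (¼ + (-3 + (¾)*4)/4)*((-33 - 1*0)*(-37)) = (¼ + (-3 + 3)/4)*((-33 + 0)*(-37)) = (¼ + (¼)*0)*(-33*(-37)) = (¼ + 0)*1221 = (¼)*1221 = 1221/4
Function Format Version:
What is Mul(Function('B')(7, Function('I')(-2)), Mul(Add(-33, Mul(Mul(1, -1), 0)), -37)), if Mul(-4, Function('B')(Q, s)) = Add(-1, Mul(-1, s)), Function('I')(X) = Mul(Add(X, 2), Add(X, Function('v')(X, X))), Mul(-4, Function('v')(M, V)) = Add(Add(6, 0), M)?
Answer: Rational(1221, 4) ≈ 305.25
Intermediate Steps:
Function('v')(M, V) = Add(Rational(-3, 2), Mul(Rational(-1, 4), M)) (Function('v')(M, V) = Mul(Rational(-1, 4), Add(Add(6, 0), M)) = Mul(Rational(-1, 4), Add(6, M)) = Add(Rational(-3, 2), Mul(Rational(-1, 4), M)))
Function('I')(X) = Mul(Add(2, X), Add(Rational(-3, 2), Mul(Rational(3, 4), X))) (Function('I')(X) = Mul(Add(X, 2), Add(X, Add(Rational(-3, 2), Mul(Rational(-1, 4), X)))) = Mul(Add(2, X), Add(Rational(-3, 2), Mul(Rational(3, 4), X))))
Function('B')(Q, s) = Add(Rational(1, 4), Mul(Rational(1, 4), s)) (Function('B')(Q, s) = Mul(Rational(-1, 4), Add(-1, Mul(-1, s))) = Add(Rational(1, 4), Mul(Rational(1, 4), s)))
Mul(Function('B')(7, Function('I')(-2)), Mul(Add(-33, Mul(Mul(1, -1), 0)), -37)) = Mul(Add(Rational(1, 4), Mul(Rational(1, 4), Add(-3, Mul(Rational(3, 4), Pow(-2, 2))))), Mul(Add(-33, Mul(Mul(1, -1), 0)), -37)) = Mul(Add(Rational(1, 4), Mul(Rational(1, 4), Add(-3, Mul(Rational(3, 4), 4)))), Mul(Add(-33, Mul(-1, 0)), -37)) = Mul(Add(Rational(1, 4), Mul(Rational(1, 4), Add(-3, 3))), Mul(Add(-33, 0), -37)) = Mul(Add(Rational(1, 4), Mul(Rational(1, 4), 0)), Mul(-33, -37)) = Mul(Add(Rational(1, 4), 0), 1221) = Mul(Rational(1, 4), 1221) = Rational(1221, 4)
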